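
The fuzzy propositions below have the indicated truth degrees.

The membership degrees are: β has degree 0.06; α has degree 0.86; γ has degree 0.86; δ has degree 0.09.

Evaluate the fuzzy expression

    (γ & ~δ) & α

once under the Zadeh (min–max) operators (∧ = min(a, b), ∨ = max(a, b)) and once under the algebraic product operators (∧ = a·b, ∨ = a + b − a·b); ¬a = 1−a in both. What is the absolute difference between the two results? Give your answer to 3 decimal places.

0.187

Under Zadeh (min–max):
  ~δ = 1 − 0.09 = 0.91
  γ & ~δ = min(a, b) on (0.86, 0.91) = 0.86
  (γ & ~δ) & α = min(a, b) on (0.86, 0.86) = 0.86
  → value = 0.8600
Under algebraic product:
  ~δ = 1 − 0.0900 = 0.9100
  γ & ~δ = a·b on (0.8600, 0.9100) = 0.7826
  (γ & ~δ) & α = a·b on (0.7826, 0.8600) = 0.6730
  → value = 0.6730
|0.8600 − 0.6730| = 0.187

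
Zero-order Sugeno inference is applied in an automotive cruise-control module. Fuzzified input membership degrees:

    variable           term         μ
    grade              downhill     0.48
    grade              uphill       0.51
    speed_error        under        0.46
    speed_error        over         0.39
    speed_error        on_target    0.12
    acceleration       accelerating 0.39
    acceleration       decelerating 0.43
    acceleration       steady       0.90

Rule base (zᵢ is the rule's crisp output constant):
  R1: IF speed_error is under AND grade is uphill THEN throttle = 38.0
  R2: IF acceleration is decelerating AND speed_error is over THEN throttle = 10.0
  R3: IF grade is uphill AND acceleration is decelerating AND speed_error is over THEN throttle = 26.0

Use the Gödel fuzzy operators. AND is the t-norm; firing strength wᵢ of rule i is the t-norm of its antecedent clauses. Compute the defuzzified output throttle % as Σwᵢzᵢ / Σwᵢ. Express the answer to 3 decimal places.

R1 (z=38.0): under=0.46, uphill=0.51; AND[min(a, b)] → w = 0.46
R2 (z=10.0): decelerating=0.43, over=0.39; AND[min(a, b)] → w = 0.39
R3 (z=26.0): uphill=0.51, decelerating=0.43, over=0.39; AND[min(a, b)] → w = 0.39
Weighted average = (0.46·38.0 + 0.39·10.0 + 0.39·26.0) / (0.46 + 0.39 + 0.39)
  = 31.5200 / 1.2400 = 25.419

25.419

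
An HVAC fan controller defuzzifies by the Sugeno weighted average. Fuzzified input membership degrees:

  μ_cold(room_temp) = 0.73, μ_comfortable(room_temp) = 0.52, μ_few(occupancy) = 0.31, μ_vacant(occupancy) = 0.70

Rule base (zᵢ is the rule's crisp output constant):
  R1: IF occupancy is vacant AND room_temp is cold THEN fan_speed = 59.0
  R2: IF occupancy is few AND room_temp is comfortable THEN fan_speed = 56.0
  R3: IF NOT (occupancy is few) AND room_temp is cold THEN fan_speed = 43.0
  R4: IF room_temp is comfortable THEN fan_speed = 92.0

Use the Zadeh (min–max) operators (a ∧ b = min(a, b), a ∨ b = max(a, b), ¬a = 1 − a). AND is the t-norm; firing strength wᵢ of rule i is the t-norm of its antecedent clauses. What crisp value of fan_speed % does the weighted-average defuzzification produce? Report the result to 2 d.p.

R1 (z=59.0): vacant=0.70, cold=0.73; AND[min(a, b)] → w = 0.70
R2 (z=56.0): few=0.31, comfortable=0.52; AND[min(a, b)] → w = 0.31
R3 (z=43.0): ¬few=1−0.31=0.69, cold=0.73; AND[min(a, b)] → w = 0.69
R4 (z=92.0): comfortable=0.52 → w = 0.52
Weighted average = (0.70·59.0 + 0.31·56.0 + 0.69·43.0 + 0.52·92.0) / (0.70 + 0.31 + 0.69 + 0.52)
  = 136.1700 / 2.2200 = 61.34

61.34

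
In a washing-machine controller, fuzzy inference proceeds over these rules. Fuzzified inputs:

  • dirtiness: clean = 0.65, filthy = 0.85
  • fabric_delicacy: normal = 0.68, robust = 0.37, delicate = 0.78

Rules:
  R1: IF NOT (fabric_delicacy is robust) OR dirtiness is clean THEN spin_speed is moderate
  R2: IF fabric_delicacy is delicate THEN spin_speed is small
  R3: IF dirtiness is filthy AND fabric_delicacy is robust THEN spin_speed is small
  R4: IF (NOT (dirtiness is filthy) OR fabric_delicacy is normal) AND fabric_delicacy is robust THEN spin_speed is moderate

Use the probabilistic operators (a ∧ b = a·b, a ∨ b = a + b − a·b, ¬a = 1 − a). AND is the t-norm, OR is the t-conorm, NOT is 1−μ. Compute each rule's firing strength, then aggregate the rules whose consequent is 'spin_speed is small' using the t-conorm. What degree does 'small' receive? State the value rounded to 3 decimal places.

0.849

R1: ¬robust=1−0.37=0.63, clean=0.65; OR[a + b − a·b] → w = 0.8705
R2: delicate=0.78 → w = 0.7800
R3: filthy=0.85, robust=0.37; AND[a·b] → w = 0.3145
R4: (¬filthy=1−0.85=0.15 OR normal=0.68) = 0.7280; AND[a·b] with robust=0.37 → w = 0.2694
Rules with consequent 'small': {R2, R3} → strengths 0.7800, 0.3145
Aggregate via t-conorm [a + b − a·b]: 0.8492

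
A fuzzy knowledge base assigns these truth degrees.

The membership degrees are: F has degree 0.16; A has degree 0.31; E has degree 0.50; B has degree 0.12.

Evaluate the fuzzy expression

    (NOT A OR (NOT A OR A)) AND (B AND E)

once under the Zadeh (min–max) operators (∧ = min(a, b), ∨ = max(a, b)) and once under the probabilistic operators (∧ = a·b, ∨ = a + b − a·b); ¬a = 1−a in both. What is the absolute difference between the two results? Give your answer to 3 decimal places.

0.064

Under Zadeh (min–max):
  NOT A = 1 − 0.31 = 0.69
  NOT A = 1 − 0.31 = 0.69
  NOT A OR A = max(a, b) on (0.69, 0.31) = 0.69
  NOT A OR (NOT A OR A) = max(a, b) on (0.69, 0.69) = 0.69
  B AND E = min(a, b) on (0.12, 0.50) = 0.12
  (NOT A OR (NOT A OR A)) AND (B AND E) = min(a, b) on (0.69, 0.12) = 0.12
  → value = 0.1200
Under probabilistic:
  NOT A = 1 − 0.3100 = 0.6900
  NOT A = 1 − 0.3100 = 0.6900
  NOT A OR A = a + b − a·b on (0.6900, 0.3100) = 0.7861
  NOT A OR (NOT A OR A) = a + b − a·b on (0.6900, 0.7861) = 0.9337
  B AND E = a·b on (0.1200, 0.5000) = 0.0600
  (NOT A OR (NOT A OR A)) AND (B AND E) = a·b on (0.9337, 0.0600) = 0.0560
  → value = 0.0560
|0.1200 − 0.0560| = 0.064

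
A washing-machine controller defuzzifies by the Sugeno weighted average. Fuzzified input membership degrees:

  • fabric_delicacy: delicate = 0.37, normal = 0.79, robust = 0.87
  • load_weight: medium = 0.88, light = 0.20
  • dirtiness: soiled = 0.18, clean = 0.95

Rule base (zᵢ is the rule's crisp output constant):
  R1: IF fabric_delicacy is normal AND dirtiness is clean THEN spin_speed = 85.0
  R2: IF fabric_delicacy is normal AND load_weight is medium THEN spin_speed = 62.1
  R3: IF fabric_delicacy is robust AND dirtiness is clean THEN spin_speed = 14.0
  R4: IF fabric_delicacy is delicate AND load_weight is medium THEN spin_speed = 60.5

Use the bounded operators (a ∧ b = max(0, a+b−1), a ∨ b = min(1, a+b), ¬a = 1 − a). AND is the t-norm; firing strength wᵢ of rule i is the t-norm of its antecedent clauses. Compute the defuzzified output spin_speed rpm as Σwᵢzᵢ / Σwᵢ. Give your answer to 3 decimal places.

52.868

R1 (z=85.0): normal=0.79, clean=0.95; AND[max(0, a+b−1)] → w = 0.74
R2 (z=62.1): normal=0.79, medium=0.88; AND[max(0, a+b−1)] → w = 0.67
R3 (z=14.0): robust=0.87, clean=0.95; AND[max(0, a+b−1)] → w = 0.82
R4 (z=60.5): delicate=0.37, medium=0.88; AND[max(0, a+b−1)] → w = 0.25
Weighted average = (0.74·85.0 + 0.67·62.1 + 0.82·14.0 + 0.25·60.5) / (0.74 + 0.67 + 0.82 + 0.25)
  = 131.1120 / 2.4800 = 52.868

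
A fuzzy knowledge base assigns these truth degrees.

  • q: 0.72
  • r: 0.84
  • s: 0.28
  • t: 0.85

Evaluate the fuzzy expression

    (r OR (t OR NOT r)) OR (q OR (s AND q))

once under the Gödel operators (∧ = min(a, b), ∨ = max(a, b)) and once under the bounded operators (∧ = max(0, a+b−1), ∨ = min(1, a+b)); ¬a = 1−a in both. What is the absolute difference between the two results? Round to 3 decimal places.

0.150

Under Gödel:
  NOT r = 1 − 0.84 = 0.16
  t OR NOT r = max(a, b) on (0.85, 0.16) = 0.85
  r OR (t OR NOT r) = max(a, b) on (0.84, 0.85) = 0.85
  s AND q = min(a, b) on (0.28, 0.72) = 0.28
  q OR (s AND q) = max(a, b) on (0.72, 0.28) = 0.72
  (r OR (t OR NOT r)) OR (q OR (s AND q)) = max(a, b) on (0.85, 0.72) = 0.85
  → value = 0.8500
Under bounded:
  NOT r = 1 − 0.84 = 0.16
  t OR NOT r = min(1, a+b) on (0.85, 0.16) = 1.00
  r OR (t OR NOT r) = min(1, a+b) on (0.84, 1.00) = 1.00
  s AND q = max(0, a+b−1) on (0.28, 0.72) = 0.00
  q OR (s AND q) = min(1, a+b) on (0.72, 0.00) = 0.72
  (r OR (t OR NOT r)) OR (q OR (s AND q)) = min(1, a+b) on (1.00, 0.72) = 1.00
  → value = 1.0000
|0.8500 − 1.0000| = 0.150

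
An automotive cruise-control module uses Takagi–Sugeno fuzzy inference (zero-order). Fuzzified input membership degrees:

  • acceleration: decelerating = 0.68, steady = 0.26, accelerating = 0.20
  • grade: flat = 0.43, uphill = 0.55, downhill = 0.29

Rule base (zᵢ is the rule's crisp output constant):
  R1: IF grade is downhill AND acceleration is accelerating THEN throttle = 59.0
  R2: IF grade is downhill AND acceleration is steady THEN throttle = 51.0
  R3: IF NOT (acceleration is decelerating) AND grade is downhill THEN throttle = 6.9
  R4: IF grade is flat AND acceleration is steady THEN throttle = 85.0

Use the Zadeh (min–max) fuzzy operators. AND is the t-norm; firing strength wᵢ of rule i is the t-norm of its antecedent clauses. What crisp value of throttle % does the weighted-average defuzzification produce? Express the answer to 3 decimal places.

48.674

R1 (z=59.0): downhill=0.29, accelerating=0.20; AND[min(a, b)] → w = 0.20
R2 (z=51.0): downhill=0.29, steady=0.26; AND[min(a, b)] → w = 0.26
R3 (z=6.9): ¬decelerating=1−0.68=0.32, downhill=0.29; AND[min(a, b)] → w = 0.29
R4 (z=85.0): flat=0.43, steady=0.26; AND[min(a, b)] → w = 0.26
Weighted average = (0.20·59.0 + 0.26·51.0 + 0.29·6.9 + 0.26·85.0) / (0.20 + 0.26 + 0.29 + 0.26)
  = 49.1610 / 1.0100 = 48.674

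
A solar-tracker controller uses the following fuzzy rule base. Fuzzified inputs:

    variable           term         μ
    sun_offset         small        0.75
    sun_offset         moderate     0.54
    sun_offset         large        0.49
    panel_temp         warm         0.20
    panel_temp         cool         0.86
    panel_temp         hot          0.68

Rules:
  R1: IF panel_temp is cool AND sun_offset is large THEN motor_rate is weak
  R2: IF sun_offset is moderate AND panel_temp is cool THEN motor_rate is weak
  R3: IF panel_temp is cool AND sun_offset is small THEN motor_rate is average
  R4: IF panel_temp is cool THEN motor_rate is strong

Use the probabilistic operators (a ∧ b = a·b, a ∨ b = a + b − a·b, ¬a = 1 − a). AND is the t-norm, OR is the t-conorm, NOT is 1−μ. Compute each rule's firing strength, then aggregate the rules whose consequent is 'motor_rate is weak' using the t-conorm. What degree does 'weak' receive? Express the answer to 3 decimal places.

R1: cool=0.86, large=0.49; AND[a·b] → w = 0.4214
R2: moderate=0.54, cool=0.86; AND[a·b] → w = 0.4644
R3: cool=0.86, small=0.75; AND[a·b] → w = 0.6450
R4: cool=0.86 → w = 0.8600
Rules with consequent 'weak': {R1, R2} → strengths 0.4214, 0.4644
Aggregate via t-conorm [a + b − a·b]: 0.6901

0.690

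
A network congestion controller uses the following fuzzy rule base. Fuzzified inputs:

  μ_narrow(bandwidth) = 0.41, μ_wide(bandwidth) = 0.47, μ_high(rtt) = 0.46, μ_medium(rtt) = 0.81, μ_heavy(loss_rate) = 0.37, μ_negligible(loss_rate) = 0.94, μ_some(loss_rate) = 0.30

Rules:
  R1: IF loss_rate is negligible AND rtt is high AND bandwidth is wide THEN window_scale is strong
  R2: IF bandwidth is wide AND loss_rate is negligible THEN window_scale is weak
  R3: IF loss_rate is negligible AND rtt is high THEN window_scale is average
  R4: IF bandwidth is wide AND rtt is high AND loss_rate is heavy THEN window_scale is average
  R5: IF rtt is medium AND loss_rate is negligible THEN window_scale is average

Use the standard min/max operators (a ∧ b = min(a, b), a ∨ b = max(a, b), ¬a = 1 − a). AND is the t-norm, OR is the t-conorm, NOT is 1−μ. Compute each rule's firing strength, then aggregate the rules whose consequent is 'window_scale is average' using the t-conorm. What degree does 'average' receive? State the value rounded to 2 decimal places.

0.81

R1: negligible=0.94, high=0.46, wide=0.47; AND[min(a, b)] → w = 0.46
R2: wide=0.47, negligible=0.94; AND[min(a, b)] → w = 0.47
R3: negligible=0.94, high=0.46; AND[min(a, b)] → w = 0.46
R4: wide=0.47, high=0.46, heavy=0.37; AND[min(a, b)] → w = 0.37
R5: medium=0.81, negligible=0.94; AND[min(a, b)] → w = 0.81
Rules with consequent 'average': {R3, R4, R5} → strengths 0.46, 0.37, 0.81
Aggregate via t-conorm [max(a, b)]: 0.81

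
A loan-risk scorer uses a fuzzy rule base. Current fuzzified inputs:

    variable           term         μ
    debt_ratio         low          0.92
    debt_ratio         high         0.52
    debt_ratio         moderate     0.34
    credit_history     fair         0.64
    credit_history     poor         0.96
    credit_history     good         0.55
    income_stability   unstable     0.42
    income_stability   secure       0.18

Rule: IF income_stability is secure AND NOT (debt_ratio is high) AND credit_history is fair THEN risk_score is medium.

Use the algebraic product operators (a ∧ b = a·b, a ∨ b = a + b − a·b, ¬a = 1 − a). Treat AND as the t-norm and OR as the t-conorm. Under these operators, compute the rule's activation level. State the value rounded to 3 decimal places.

0.055

firing strength: secure=0.18, ¬high=1−0.52=0.48, fair=0.64; AND[a·b] → w = 0.0553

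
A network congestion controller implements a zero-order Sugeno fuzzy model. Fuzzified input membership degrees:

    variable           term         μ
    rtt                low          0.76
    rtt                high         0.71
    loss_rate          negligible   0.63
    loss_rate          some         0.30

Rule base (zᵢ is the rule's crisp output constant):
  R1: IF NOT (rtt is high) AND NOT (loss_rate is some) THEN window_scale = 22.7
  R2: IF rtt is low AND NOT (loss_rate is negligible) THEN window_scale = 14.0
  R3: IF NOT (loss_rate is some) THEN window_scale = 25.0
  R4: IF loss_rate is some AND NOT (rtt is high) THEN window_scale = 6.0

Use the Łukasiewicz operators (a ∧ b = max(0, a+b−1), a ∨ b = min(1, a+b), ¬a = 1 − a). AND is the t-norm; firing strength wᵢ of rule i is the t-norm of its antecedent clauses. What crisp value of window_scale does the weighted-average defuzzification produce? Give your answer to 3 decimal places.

23.277

R1 (z=22.7): ¬high=1−0.71=0.29, ¬some=1−0.30=0.70; AND[max(0, a+b−1)] → w = 0.00
R2 (z=14.0): low=0.76, ¬negligible=1−0.63=0.37; AND[max(0, a+b−1)] → w = 0.13
R3 (z=25.0): ¬some=1−0.30=0.70 → w = 0.70
R4 (z=6.0): some=0.30, ¬high=1−0.71=0.29; AND[max(0, a+b−1)] → w = 0.00
Weighted average = (0.00·22.7 + 0.13·14.0 + 0.70·25.0 + 0.00·6.0) / (0.00 + 0.13 + 0.70 + 0.00)
  = 19.3200 / 0.8300 = 23.277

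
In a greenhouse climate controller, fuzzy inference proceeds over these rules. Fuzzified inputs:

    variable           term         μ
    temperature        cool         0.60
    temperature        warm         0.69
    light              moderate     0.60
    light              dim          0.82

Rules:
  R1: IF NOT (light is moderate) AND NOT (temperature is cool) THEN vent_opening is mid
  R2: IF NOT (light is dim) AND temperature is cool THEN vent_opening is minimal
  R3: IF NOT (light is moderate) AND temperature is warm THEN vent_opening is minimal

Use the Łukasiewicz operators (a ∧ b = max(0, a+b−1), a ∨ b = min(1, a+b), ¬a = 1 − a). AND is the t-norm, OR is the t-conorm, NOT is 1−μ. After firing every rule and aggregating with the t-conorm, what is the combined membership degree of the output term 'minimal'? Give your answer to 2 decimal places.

0.09

R1: ¬moderate=1−0.60=0.40, ¬cool=1−0.60=0.40; AND[max(0, a+b−1)] → w = 0.00
R2: ¬dim=1−0.82=0.18, cool=0.60; AND[max(0, a+b−1)] → w = 0.00
R3: ¬moderate=1−0.60=0.40, warm=0.69; AND[max(0, a+b−1)] → w = 0.09
Rules with consequent 'minimal': {R2, R3} → strengths 0.00, 0.09
Aggregate via t-conorm [min(1, a+b)]: 0.09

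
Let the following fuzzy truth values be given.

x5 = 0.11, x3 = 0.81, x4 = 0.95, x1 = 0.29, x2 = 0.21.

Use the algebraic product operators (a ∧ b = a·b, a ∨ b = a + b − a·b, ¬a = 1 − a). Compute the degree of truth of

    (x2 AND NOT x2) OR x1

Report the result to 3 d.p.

NOT x2 = 1 − 0.2100 = 0.7900
x2 AND NOT x2 = a·b on (0.2100, 0.7900) = 0.1659
(x2 AND NOT x2) OR x1 = a + b − a·b on (0.1659, 0.2900) = 0.4078

0.408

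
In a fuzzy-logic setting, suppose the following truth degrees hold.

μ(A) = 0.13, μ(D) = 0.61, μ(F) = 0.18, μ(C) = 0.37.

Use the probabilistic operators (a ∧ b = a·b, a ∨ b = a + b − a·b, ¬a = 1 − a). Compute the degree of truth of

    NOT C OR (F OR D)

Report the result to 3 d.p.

0.882

NOT C = 1 − 0.3700 = 0.6300
F OR D = a + b − a·b on (0.1800, 0.6100) = 0.6802
NOT C OR (F OR D) = a + b − a·b on (0.6300, 0.6802) = 0.8817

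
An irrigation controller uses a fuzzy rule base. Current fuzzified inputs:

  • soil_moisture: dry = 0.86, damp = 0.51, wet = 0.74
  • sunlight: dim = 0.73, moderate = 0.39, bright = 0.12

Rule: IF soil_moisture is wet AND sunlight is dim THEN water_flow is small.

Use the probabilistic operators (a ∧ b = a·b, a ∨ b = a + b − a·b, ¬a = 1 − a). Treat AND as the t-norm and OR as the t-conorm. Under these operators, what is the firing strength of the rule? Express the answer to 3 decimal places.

firing strength: wet=0.74, dim=0.73; AND[a·b] → w = 0.5402

0.540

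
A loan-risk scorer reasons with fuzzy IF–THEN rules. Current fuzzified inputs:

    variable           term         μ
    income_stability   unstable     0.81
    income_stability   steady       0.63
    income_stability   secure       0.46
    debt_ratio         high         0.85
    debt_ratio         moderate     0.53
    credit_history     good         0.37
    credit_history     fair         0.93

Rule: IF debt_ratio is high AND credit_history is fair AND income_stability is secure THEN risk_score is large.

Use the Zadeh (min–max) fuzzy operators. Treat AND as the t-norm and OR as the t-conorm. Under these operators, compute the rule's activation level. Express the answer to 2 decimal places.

0.46

firing strength: high=0.85, fair=0.93, secure=0.46; AND[min(a, b)] → w = 0.46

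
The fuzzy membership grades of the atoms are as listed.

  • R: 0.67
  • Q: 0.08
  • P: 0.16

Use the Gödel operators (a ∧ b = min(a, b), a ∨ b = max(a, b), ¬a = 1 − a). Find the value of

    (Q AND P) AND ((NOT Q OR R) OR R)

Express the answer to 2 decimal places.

Q AND P = min(a, b) on (0.08, 0.16) = 0.08
NOT Q = 1 − 0.08 = 0.92
NOT Q OR R = max(a, b) on (0.92, 0.67) = 0.92
(NOT Q OR R) OR R = max(a, b) on (0.92, 0.67) = 0.92
(Q AND P) AND ((NOT Q OR R) OR R) = min(a, b) on (0.08, 0.92) = 0.08

0.08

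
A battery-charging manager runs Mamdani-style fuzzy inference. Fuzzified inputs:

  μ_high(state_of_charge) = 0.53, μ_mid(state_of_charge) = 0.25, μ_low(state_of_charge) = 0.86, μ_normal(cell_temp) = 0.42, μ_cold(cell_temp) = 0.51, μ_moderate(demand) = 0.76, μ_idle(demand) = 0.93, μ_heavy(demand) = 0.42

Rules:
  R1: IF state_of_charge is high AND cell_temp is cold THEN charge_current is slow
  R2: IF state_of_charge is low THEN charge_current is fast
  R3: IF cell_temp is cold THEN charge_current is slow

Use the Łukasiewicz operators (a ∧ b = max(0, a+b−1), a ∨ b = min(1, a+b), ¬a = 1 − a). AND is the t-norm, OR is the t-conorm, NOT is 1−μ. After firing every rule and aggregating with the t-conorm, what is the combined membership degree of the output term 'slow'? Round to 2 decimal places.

R1: high=0.53, cold=0.51; AND[max(0, a+b−1)] → w = 0.04
R2: low=0.86 → w = 0.86
R3: cold=0.51 → w = 0.51
Rules with consequent 'slow': {R1, R3} → strengths 0.04, 0.51
Aggregate via t-conorm [min(1, a+b)]: 0.55

0.55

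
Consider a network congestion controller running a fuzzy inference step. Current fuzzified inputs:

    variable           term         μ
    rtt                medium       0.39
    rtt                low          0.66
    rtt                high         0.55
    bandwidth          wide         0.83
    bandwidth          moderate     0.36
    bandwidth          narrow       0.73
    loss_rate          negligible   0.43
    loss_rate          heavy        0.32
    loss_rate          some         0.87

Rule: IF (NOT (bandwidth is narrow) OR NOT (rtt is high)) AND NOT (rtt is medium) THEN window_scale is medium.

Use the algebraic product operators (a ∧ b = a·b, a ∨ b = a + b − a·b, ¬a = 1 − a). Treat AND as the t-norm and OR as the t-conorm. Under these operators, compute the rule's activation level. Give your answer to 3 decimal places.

0.365

firing strength: (¬narrow=1−0.73=0.27 OR ¬high=1−0.55=0.45) = 0.5985; AND[a·b] with ¬medium=1−0.39=0.61 → w = 0.3651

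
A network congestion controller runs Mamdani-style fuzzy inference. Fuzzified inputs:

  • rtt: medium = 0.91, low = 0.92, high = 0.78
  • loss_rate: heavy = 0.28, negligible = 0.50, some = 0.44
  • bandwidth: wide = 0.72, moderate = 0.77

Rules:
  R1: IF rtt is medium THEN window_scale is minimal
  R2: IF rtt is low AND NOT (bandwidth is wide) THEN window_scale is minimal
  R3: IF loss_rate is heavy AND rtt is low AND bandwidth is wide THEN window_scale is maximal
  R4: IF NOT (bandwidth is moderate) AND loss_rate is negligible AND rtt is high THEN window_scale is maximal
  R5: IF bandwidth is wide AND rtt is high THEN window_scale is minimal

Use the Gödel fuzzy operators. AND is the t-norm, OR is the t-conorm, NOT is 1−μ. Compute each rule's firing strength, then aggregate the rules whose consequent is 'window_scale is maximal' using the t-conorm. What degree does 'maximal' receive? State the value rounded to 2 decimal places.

0.28

R1: medium=0.91 → w = 0.91
R2: low=0.92, ¬wide=1−0.72=0.28; AND[min(a, b)] → w = 0.28
R3: heavy=0.28, low=0.92, wide=0.72; AND[min(a, b)] → w = 0.28
R4: ¬moderate=1−0.77=0.23, negligible=0.50, high=0.78; AND[min(a, b)] → w = 0.23
R5: wide=0.72, high=0.78; AND[min(a, b)] → w = 0.72
Rules with consequent 'maximal': {R3, R4} → strengths 0.28, 0.23
Aggregate via t-conorm [max(a, b)]: 0.28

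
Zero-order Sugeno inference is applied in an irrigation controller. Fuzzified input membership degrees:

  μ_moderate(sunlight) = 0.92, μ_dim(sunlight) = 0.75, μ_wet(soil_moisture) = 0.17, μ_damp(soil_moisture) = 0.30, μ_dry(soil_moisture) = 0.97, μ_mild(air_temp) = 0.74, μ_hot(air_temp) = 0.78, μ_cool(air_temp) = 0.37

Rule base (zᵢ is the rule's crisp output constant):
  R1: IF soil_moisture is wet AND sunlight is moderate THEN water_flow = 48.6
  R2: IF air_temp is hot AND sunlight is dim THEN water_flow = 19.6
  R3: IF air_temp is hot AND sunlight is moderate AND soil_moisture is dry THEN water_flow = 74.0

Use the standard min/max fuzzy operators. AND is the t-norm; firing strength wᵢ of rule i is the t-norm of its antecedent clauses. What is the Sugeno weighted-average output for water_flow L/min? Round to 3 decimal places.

47.460

R1 (z=48.6): wet=0.17, moderate=0.92; AND[min(a, b)] → w = 0.17
R2 (z=19.6): hot=0.78, dim=0.75; AND[min(a, b)] → w = 0.75
R3 (z=74.0): hot=0.78, moderate=0.92, dry=0.97; AND[min(a, b)] → w = 0.78
Weighted average = (0.17·48.6 + 0.75·19.6 + 0.78·74.0) / (0.17 + 0.75 + 0.78)
  = 80.6820 / 1.7000 = 47.460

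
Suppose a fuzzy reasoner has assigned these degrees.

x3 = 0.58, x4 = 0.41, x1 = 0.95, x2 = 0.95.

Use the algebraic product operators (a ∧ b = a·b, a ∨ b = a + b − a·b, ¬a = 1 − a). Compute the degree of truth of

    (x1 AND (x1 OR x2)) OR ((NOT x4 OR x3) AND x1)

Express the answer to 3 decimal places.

x1 OR x2 = a + b − a·b on (0.9500, 0.9500) = 0.9975
x1 AND (x1 OR x2) = a·b on (0.9500, 0.9975) = 0.9476
NOT x4 = 1 − 0.4100 = 0.5900
NOT x4 OR x3 = a + b − a·b on (0.5900, 0.5800) = 0.8278
(NOT x4 OR x3) AND x1 = a·b on (0.8278, 0.9500) = 0.7864
(x1 AND (x1 OR x2)) OR ((NOT x4 OR x3) AND x1) = a + b − a·b on (0.9476, 0.7864) = 0.9888

0.989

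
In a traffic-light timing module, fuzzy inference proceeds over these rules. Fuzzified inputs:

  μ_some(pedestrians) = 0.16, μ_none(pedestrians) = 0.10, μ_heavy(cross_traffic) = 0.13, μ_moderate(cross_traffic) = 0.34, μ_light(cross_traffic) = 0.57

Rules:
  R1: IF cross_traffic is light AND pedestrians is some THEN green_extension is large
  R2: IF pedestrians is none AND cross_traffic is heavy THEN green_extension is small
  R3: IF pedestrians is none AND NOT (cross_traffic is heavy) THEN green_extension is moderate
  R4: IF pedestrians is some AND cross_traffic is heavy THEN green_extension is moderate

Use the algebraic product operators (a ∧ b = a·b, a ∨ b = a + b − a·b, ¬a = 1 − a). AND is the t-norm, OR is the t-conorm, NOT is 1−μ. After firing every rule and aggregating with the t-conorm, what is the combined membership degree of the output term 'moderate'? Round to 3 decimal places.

R1: light=0.57, some=0.16; AND[a·b] → w = 0.0912
R2: none=0.10, heavy=0.13; AND[a·b] → w = 0.0130
R3: none=0.10, ¬heavy=1−0.13=0.87; AND[a·b] → w = 0.0870
R4: some=0.16, heavy=0.13; AND[a·b] → w = 0.0208
Rules with consequent 'moderate': {R3, R4} → strengths 0.0870, 0.0208
Aggregate via t-conorm [a + b − a·b]: 0.1060

0.106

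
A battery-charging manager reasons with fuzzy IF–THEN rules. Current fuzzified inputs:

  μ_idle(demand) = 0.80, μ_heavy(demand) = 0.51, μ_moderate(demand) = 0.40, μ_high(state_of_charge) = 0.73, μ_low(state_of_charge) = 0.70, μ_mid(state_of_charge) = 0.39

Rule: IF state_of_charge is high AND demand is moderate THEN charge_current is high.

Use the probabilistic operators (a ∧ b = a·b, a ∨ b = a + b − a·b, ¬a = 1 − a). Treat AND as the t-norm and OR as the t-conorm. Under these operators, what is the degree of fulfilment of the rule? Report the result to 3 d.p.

firing strength: high=0.73, moderate=0.40; AND[a·b] → w = 0.2920

0.292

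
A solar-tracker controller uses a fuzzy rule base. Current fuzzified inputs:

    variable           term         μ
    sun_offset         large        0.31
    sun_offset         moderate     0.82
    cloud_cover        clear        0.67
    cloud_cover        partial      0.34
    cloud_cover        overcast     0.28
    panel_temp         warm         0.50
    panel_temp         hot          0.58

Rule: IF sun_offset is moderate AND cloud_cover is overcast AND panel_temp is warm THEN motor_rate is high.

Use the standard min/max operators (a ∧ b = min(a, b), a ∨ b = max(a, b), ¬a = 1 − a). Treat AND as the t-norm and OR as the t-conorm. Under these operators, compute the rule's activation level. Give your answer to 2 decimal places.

firing strength: moderate=0.82, overcast=0.28, warm=0.50; AND[min(a, b)] → w = 0.28

0.28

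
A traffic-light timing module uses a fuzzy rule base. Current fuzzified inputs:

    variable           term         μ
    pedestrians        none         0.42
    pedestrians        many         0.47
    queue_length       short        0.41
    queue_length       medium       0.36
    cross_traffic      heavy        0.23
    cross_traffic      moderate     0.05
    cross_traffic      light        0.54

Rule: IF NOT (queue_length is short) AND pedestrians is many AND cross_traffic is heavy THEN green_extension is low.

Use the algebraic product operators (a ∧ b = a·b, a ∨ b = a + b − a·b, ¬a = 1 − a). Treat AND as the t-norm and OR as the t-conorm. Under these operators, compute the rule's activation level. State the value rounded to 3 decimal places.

0.064

firing strength: ¬short=1−0.41=0.59, many=0.47, heavy=0.23; AND[a·b] → w = 0.0638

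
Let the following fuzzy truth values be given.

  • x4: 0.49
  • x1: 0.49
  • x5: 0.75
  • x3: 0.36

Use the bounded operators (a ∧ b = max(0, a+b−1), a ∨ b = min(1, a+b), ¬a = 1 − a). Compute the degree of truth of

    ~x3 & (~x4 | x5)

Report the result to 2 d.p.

0.64

~x3 = 1 − 0.36 = 0.64
~x4 = 1 − 0.49 = 0.51
~x4 | x5 = min(1, a+b) on (0.51, 0.75) = 1.00
~x3 & (~x4 | x5) = max(0, a+b−1) on (0.64, 1.00) = 0.64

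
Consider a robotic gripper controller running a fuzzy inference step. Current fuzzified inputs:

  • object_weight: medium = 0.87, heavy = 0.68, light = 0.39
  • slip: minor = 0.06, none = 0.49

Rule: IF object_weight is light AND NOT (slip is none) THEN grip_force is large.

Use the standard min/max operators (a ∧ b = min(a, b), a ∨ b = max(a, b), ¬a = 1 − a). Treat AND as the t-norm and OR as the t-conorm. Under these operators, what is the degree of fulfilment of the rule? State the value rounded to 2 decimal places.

firing strength: light=0.39, ¬none=1−0.49=0.51; AND[min(a, b)] → w = 0.39

0.39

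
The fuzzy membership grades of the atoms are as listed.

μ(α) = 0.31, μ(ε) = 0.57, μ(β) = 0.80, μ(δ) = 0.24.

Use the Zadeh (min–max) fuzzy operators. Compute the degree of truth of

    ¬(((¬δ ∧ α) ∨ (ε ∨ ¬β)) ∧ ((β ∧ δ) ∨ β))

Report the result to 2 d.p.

¬δ = 1 − 0.24 = 0.76
¬δ ∧ α = min(a, b) on (0.76, 0.31) = 0.31
¬β = 1 − 0.80 = 0.20
ε ∨ ¬β = max(a, b) on (0.57, 0.20) = 0.57
(¬δ ∧ α) ∨ (ε ∨ ¬β) = max(a, b) on (0.31, 0.57) = 0.57
β ∧ δ = min(a, b) on (0.80, 0.24) = 0.24
(β ∧ δ) ∨ β = max(a, b) on (0.24, 0.80) = 0.80
((¬δ ∧ α) ∨ (ε ∨ ¬β)) ∧ ((β ∧ δ) ∨ β) = min(a, b) on (0.57, 0.80) = 0.57
¬(((¬δ ∧ α) ∨ (ε ∨ ¬β)) ∧ ((β ∧ δ) ∨ β)) = 1 − 0.57 = 0.43

0.43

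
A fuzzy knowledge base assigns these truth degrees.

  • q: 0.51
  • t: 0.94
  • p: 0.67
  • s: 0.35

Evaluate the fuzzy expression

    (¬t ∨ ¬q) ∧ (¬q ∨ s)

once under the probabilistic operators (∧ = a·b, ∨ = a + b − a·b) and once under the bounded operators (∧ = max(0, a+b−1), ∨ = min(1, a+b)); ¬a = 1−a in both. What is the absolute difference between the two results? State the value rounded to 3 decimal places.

0.042

Under probabilistic:
  ¬t = 1 − 0.9400 = 0.0600
  ¬q = 1 − 0.5100 = 0.4900
  ¬t ∨ ¬q = a + b − a·b on (0.0600, 0.4900) = 0.5206
  ¬q = 1 − 0.5100 = 0.4900
  ¬q ∨ s = a + b − a·b on (0.4900, 0.3500) = 0.6685
  (¬t ∨ ¬q) ∧ (¬q ∨ s) = a·b on (0.5206, 0.6685) = 0.3480
  → value = 0.3480
Under bounded:
  ¬t = 1 − 0.94 = 0.06
  ¬q = 1 − 0.51 = 0.49
  ¬t ∨ ¬q = min(1, a+b) on (0.06, 0.49) = 0.55
  ¬q = 1 − 0.51 = 0.49
  ¬q ∨ s = min(1, a+b) on (0.49, 0.35) = 0.84
  (¬t ∨ ¬q) ∧ (¬q ∨ s) = max(0, a+b−1) on (0.55, 0.84) = 0.39
  → value = 0.3900
|0.3480 − 0.3900| = 0.042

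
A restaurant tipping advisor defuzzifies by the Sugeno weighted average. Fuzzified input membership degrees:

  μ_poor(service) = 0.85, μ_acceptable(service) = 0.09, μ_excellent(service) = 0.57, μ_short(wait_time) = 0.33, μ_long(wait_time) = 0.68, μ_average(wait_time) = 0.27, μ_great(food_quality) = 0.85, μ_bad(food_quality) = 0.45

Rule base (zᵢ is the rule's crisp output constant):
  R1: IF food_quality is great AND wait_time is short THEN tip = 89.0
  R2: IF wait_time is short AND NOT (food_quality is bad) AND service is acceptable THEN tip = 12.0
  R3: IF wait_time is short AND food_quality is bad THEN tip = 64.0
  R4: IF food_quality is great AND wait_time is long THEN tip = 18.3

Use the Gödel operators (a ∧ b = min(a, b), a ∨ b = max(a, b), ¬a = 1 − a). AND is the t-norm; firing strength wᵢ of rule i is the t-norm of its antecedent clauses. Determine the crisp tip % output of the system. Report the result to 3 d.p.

R1 (z=89.0): great=0.85, short=0.33; AND[min(a, b)] → w = 0.33
R2 (z=12.0): short=0.33, ¬bad=1−0.45=0.55, acceptable=0.09; AND[min(a, b)] → w = 0.09
R3 (z=64.0): short=0.33, bad=0.45; AND[min(a, b)] → w = 0.33
R4 (z=18.3): great=0.85, long=0.68; AND[min(a, b)] → w = 0.68
Weighted average = (0.33·89.0 + 0.09·12.0 + 0.33·64.0 + 0.68·18.3) / (0.33 + 0.09 + 0.33 + 0.68)
  = 64.0140 / 1.4300 = 44.765

44.765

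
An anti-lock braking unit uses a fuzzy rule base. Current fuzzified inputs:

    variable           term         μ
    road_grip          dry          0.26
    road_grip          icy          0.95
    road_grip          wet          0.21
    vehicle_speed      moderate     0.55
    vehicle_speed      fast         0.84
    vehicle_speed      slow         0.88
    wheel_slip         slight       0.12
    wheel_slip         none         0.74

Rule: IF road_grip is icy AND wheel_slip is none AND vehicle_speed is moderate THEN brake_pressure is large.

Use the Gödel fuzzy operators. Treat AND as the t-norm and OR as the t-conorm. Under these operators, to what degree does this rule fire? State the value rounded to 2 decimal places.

0.55

firing strength: icy=0.95, none=0.74, moderate=0.55; AND[min(a, b)] → w = 0.55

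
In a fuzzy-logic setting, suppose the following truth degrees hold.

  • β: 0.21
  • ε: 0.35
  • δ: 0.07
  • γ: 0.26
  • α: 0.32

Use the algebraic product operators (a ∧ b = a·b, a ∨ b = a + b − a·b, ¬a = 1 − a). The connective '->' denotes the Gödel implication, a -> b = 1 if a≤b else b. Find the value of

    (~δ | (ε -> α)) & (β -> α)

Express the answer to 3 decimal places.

0.952

~δ = 1 − 0.0700 = 0.9300
ε -> α  [Gödel: 1 if a≤b else b] with a=0.3500, b=0.3200 → 0.3200
~δ | (ε -> α) = a + b − a·b on (0.9300, 0.3200) = 0.9524
β -> α  [Gödel: 1 if a≤b else b] with a=0.2100, b=0.3200 → 1.0000
(~δ | (ε -> α)) & (β -> α) = a·b on (0.9524, 1.0000) = 0.9524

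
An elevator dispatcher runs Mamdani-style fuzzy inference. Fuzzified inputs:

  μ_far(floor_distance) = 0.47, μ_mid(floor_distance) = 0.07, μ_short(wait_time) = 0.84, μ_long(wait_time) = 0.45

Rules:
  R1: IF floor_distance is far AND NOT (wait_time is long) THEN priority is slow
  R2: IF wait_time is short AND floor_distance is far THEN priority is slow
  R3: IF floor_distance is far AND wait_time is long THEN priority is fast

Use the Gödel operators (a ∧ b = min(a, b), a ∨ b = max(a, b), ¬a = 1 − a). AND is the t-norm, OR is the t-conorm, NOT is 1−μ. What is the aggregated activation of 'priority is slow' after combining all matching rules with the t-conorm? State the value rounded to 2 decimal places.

R1: far=0.47, ¬long=1−0.45=0.55; AND[min(a, b)] → w = 0.47
R2: short=0.84, far=0.47; AND[min(a, b)] → w = 0.47
R3: far=0.47, long=0.45; AND[min(a, b)] → w = 0.45
Rules with consequent 'slow': {R1, R2} → strengths 0.47, 0.47
Aggregate via t-conorm [max(a, b)]: 0.47

0.47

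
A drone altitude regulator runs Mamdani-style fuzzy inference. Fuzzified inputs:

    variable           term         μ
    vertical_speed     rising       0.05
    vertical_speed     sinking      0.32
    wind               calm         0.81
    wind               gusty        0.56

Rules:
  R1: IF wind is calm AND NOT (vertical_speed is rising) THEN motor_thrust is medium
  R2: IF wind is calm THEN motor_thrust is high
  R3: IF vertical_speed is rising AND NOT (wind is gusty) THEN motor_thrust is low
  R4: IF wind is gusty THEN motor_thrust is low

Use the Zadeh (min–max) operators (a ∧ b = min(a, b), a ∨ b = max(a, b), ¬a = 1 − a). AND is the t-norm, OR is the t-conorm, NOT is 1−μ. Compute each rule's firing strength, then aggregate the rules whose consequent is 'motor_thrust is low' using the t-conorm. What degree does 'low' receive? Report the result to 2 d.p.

0.56

R1: calm=0.81, ¬rising=1−0.05=0.95; AND[min(a, b)] → w = 0.81
R2: calm=0.81 → w = 0.81
R3: rising=0.05, ¬gusty=1−0.56=0.44; AND[min(a, b)] → w = 0.05
R4: gusty=0.56 → w = 0.56
Rules with consequent 'low': {R3, R4} → strengths 0.05, 0.56
Aggregate via t-conorm [max(a, b)]: 0.56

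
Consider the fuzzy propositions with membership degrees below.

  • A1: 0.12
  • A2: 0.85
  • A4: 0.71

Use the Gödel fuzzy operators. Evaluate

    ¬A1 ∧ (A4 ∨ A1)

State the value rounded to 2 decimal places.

¬A1 = 1 − 0.12 = 0.88
A4 ∨ A1 = max(a, b) on (0.71, 0.12) = 0.71
¬A1 ∧ (A4 ∨ A1) = min(a, b) on (0.88, 0.71) = 0.71

0.71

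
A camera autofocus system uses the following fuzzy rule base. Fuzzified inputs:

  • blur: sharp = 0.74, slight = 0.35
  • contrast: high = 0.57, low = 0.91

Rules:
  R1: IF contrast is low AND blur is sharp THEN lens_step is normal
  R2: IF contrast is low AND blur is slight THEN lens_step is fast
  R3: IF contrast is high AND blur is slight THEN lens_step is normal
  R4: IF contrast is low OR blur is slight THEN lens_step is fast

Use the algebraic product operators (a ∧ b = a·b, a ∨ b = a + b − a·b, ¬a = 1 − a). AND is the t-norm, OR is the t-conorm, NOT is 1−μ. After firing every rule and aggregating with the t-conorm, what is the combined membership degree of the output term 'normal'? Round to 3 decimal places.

0.739

R1: low=0.91, sharp=0.74; AND[a·b] → w = 0.6734
R2: low=0.91, slight=0.35; AND[a·b] → w = 0.3185
R3: high=0.57, slight=0.35; AND[a·b] → w = 0.1995
R4: low=0.91, slight=0.35; OR[a + b − a·b] → w = 0.9415
Rules with consequent 'normal': {R1, R3} → strengths 0.6734, 0.1995
Aggregate via t-conorm [a + b − a·b]: 0.7386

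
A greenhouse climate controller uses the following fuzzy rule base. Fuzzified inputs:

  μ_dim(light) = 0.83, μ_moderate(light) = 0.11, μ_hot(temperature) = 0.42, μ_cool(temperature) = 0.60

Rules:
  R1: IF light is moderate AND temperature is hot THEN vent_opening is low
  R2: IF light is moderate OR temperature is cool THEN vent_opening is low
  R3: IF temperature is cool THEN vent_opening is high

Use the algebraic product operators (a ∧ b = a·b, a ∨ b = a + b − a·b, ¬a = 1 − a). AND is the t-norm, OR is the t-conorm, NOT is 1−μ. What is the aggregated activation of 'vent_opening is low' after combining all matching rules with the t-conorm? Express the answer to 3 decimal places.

R1: moderate=0.11, hot=0.42; AND[a·b] → w = 0.0462
R2: moderate=0.11, cool=0.60; OR[a + b − a·b] → w = 0.6440
R3: cool=0.60 → w = 0.6000
Rules with consequent 'low': {R1, R2} → strengths 0.0462, 0.6440
Aggregate via t-conorm [a + b − a·b]: 0.6604

0.660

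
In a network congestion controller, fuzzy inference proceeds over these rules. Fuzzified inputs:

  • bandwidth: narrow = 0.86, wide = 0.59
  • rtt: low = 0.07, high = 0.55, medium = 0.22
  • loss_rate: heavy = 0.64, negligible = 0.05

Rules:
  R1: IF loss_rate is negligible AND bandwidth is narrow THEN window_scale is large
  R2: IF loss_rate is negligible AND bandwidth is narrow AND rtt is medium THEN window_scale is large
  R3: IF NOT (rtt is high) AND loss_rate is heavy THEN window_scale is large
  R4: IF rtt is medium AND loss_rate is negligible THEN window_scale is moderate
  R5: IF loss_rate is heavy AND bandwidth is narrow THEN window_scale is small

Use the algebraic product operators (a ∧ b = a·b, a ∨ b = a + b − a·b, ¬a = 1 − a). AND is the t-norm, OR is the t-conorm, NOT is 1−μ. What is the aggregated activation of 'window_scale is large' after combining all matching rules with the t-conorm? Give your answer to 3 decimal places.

0.325

R1: negligible=0.05, narrow=0.86; AND[a·b] → w = 0.0430
R2: negligible=0.05, narrow=0.86, medium=0.22; AND[a·b] → w = 0.0095
R3: ¬high=1−0.55=0.45, heavy=0.64; AND[a·b] → w = 0.2880
R4: medium=0.22, negligible=0.05; AND[a·b] → w = 0.0110
R5: heavy=0.64, narrow=0.86; AND[a·b] → w = 0.5504
Rules with consequent 'large': {R1, R2, R3} → strengths 0.0430, 0.0095, 0.2880
Aggregate via t-conorm [a + b − a·b]: 0.3251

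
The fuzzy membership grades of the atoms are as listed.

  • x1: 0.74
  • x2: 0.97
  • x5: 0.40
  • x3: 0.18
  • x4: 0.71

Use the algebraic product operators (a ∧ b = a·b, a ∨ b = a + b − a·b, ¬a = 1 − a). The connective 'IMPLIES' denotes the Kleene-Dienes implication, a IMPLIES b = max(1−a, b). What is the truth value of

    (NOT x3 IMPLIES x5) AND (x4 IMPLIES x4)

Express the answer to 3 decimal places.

NOT x3 = 1 − 0.1800 = 0.8200
NOT x3 IMPLIES x5  [Kleene-Dienes: max(1−a, b)] with a=0.8200, b=0.4000 → 0.4000
x4 IMPLIES x4  [Kleene-Dienes: max(1−a, b)] with a=0.7100, b=0.7100 → 0.7100
(NOT x3 IMPLIES x5) AND (x4 IMPLIES x4) = a·b on (0.4000, 0.7100) = 0.2840

0.284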